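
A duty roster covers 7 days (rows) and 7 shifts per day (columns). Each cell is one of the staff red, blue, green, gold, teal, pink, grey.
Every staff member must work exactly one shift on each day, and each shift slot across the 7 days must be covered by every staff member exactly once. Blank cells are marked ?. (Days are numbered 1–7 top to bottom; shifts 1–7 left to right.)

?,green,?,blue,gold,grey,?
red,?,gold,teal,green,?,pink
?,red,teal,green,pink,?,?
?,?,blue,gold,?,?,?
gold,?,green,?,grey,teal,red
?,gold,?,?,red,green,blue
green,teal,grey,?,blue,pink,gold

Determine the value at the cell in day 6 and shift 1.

teal

Day 1, shift 7: day 1 has {blue, green, gold, grey} and shift 7 has {red, blue, gold, pink}, leaving only teal.
Day 1, shift 1: day 1 has {blue, green, gold, teal, grey} and shift 1 has {red, green, gold}, leaving only pink.
Day 1, shift 3: day 1 has {blue, green, gold, teal, pink, grey} and shift 3 has {blue, green, gold, teal, grey}, leaving only red.
Day 2, shift 6: day 2 has {red, green, gold, teal, pink} and shift 6 has {green, teal, pink, grey}, leaving only blue.
Day 2, shift 2: day 2 has {red, blue, green, gold, teal, pink} and shift 2 has {red, green, gold, teal}, leaving only grey.
Day 3, shift 6: day 3 has {red, green, teal, pink} and shift 6 has {blue, green, teal, pink, grey}, leaving only gold.
Day 3, shift 7: day 3 has {red, green, gold, teal, pink} and shift 7 has {red, blue, gold, teal, pink}, leaving only grey.
Day 3, shift 1: day 3 has {red, green, gold, teal, pink, grey} and shift 1 has {red, green, gold, pink}, leaving only blue.
Day 4, shift 2: day 4 has {blue, gold} and shift 2 has {red, green, gold, teal, grey}, leaving only pink.
Day 4, shift 5: day 4 has {blue, gold, pink} and shift 5 has {red, blue, green, gold, pink, grey}, leaving only teal.
Day 4, shift 1: day 4 has {blue, gold, teal, pink} and shift 1 has {red, blue, green, gold, pink}, leaving only grey.
Day 6 already has {red, blue, green, gold} and shift 1 already has {red, blue, green, gold, pink, grey}, so day 6, shift 1 must be teal.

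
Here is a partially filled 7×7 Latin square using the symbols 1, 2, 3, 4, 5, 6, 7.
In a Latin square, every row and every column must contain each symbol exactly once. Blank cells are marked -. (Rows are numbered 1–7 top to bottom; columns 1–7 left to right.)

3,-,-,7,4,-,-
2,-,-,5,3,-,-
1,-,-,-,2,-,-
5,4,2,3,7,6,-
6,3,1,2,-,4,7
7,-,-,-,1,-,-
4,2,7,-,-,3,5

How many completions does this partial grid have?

8

Row 1, column 2: eliminating its row and column leaves {1, 5, 6}.
Row 1, column 3: eliminating its row and column leaves {5, 6}.
Row 1, column 6: eliminating its row and column leaves {1, 2, 5}.
Row 1, column 7: eliminating its row and column leaves {1, 2, 6}.
Row 2, column 2: eliminating its row and column leaves {1, 6, 7}.
Row 2, column 3: eliminating its row and column leaves {4, 6}.
Row 2, column 6: eliminating its row and column leaves {1, 7}.
Row 2, column 7: eliminating its row and column leaves {1, 4, 6}.
Row 3, column 2: eliminating its row and column leaves {5, 6, 7}.
Row 3, column 3: eliminating its row and column leaves {3, 4, 5, 6}.
Row 3, column 4: eliminating its row and column leaves {4, 6}.
Row 3, column 6: eliminating its row and column leaves {5, 7}.
Row 3, column 7: eliminating its row and column leaves {3, 4, 6}.
Row 4, column 7: eliminating its row and column leaves {1}.
Row 5, column 5: eliminating its row and column leaves {5}.
Row 6, column 2: eliminating its row and column leaves {5, 6}.
Row 6, column 3: eliminating its row and column leaves {3, 4, 5, 6}.
Row 6, column 4: eliminating its row and column leaves {4, 6}.
Row 6, column 6: eliminating its row and column leaves {2, 5}.
Row 6, column 7: eliminating its row and column leaves {2, 3, 4, 6}.
Row 7, column 4: eliminating its row and column leaves {1, 6}.
Row 7, column 5: eliminating its row and column leaves {6}.
Enumerating the assignments across these blanks that avoid any row or column repeat gives 8 completions.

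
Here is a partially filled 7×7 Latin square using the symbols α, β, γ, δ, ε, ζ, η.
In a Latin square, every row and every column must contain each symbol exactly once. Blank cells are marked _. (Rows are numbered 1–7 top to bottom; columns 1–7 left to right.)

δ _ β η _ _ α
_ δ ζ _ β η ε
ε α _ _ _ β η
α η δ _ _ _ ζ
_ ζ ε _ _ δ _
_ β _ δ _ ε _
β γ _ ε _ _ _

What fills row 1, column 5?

Row 1, column 2: row 1 has {α, β, δ, η} and column 2 has {α, β, γ, δ, ζ, η}, leaving only ε.
Row 2, column 1: row 2 has {β, δ, ε, ζ, η} and column 1 has {α, β, δ, ε}, leaving only γ.
Row 2, column 4: row 2 has {β, γ, δ, ε, ζ, η} and column 4 has {δ, ε, η}, leaving only α.
Row 3, column 3: row 3 has {α, β, ε, η} and column 3 has {β, δ, ε, ζ}, leaving only γ.
Row 3, column 4: row 3 has {α, β, γ, ε, η} and column 4 has {α, δ, ε, η}, leaving only ζ.
Row 3, column 5: row 3 has {α, β, γ, ε, ζ, η} and column 5 has {β}, leaving only δ.
Row 4, column 6: row 4 has {α, δ, ζ, η} and column 6 has {β, δ, ε, η}, leaving only γ.
Row 1, column 6: row 1 has {α, β, δ, ε, η} and column 6 has {β, γ, δ, ε, η}, leaving only ζ.
Row 1 already has {α, β, δ, ε, ζ, η} and column 5 already has {β, δ}, so row 1, column 5 must be γ.

γ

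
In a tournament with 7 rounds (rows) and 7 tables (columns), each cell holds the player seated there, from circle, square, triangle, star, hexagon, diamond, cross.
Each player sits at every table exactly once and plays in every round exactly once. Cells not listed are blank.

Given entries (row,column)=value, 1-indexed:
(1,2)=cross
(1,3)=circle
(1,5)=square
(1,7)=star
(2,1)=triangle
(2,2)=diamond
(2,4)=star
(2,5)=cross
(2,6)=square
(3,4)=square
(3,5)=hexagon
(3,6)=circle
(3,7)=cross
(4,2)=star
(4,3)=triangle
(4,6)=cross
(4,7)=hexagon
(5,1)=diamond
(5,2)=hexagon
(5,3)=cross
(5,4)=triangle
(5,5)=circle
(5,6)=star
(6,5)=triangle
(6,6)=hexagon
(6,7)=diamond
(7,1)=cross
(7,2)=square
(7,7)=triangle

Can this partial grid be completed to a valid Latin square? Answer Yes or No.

Round 1, table 1: round 1 has {circle, square, star, cross} and table 1 has {triangle, diamond, cross}, so it must be hexagon.
Round 1, table 4: round 1 has {circle, square, star, hexagon, cross} and table 4 has {square, triangle, star}, so it must be diamond.
Round 1, table 6: round 1 has {circle, square, star, hexagon, diamond, cross} and table 6 has {circle, square, star, hexagon, cross}, so it must be triangle.
Round 2, table 3: round 2 has {square, triangle, star, diamond, cross} and table 3 has {circle, triangle, cross}, so it must be hexagon.
Round 2, table 7: round 2 has {square, triangle, star, hexagon, diamond, cross} and table 7 has {triangle, star, hexagon, diamond, cross}, so it must be circle.
Round 3, table 1: round 3 has {circle, square, hexagon, cross} and table 1 has {triangle, hexagon, diamond, cross}, so it must be star.
Round 3, table 2: round 3 has {circle, square, star, hexagon, cross} and table 2 has {square, star, hexagon, diamond, cross}, so it must be triangle.
Round 3, table 3: round 3 has {circle, square, triangle, star, hexagon, cross} and table 3 has {circle, triangle, hexagon, cross}, so it must be diamond.
Round 4, table 4: round 4 has {triangle, star, hexagon, cross} and table 4 has {square, triangle, star, diamond}, so it must be circle.
Round 4, table 1: round 4 has {circle, triangle, star, hexagon, cross} and table 1 has {triangle, star, hexagon, diamond, cross}, so it must be square.
Round 4, table 5: round 4 has {circle, square, triangle, star, hexagon, cross} and table 5 has {circle, square, triangle, hexagon, cross}, so it must be diamond.
Round 5, table 7: round 5 has {circle, triangle, star, hexagon, diamond, cross} and table 7 has {circle, triangle, star, hexagon, diamond, cross}, so it must be square.
Round 6, table 1: round 6 has {triangle, hexagon, diamond} and table 1 has {square, triangle, star, hexagon, diamond, cross}, so it must be circle.
Now round 6, table 2: round 6 together with table 2 already contain {circle, square, triangle, star, hexagon, diamond, cross} — every symbol — so nothing can go there. The grid has no valid completion.

No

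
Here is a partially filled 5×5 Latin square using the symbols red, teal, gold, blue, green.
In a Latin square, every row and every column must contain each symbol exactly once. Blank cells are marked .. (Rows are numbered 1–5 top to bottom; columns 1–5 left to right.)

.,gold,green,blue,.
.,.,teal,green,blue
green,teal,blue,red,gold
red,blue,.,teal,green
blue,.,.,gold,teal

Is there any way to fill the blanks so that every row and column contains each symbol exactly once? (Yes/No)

Yes

No row or column among the givens repeats a symbol, and propagating forced cells runs into no contradiction.
One valid completion exists (for instance, teal gold green blue red / gold red teal green blue / green teal blue red gold / red blue gold teal green / blue green red gold teal).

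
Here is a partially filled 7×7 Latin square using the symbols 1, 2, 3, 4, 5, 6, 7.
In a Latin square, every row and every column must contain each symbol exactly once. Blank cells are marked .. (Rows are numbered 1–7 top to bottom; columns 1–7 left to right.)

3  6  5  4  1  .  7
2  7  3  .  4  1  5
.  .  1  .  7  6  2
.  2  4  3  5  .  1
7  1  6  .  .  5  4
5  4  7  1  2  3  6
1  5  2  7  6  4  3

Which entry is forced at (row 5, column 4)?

2

Row 5 already has {1, 4, 5, 6, 7} and column 4 already has {1, 3, 4, 7}, so row 5, column 4 must be 2.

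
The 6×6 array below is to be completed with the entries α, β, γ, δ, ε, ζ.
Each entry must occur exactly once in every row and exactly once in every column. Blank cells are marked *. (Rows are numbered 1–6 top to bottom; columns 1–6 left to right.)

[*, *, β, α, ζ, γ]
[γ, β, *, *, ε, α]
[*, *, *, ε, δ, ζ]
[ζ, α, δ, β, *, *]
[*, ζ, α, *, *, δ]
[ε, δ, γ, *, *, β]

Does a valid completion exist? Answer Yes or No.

Row 3, column 3: row 3 together with column 3 already contain {α, β, γ, δ, ε, ζ} — every symbol — so nothing can go there. The grid has no valid completion.

No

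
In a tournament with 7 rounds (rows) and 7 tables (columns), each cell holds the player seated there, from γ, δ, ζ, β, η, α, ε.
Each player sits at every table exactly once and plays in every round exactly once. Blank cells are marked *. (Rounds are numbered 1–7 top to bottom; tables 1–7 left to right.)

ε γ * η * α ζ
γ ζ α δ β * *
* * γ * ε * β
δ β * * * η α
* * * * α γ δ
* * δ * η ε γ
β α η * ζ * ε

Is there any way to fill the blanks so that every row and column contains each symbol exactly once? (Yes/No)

No

Round 2, table 6: round 2 together with table 6 already contain {γ, δ, ζ, β, η, α, ε} — every symbol — so nothing can go there. The grid has no valid completion.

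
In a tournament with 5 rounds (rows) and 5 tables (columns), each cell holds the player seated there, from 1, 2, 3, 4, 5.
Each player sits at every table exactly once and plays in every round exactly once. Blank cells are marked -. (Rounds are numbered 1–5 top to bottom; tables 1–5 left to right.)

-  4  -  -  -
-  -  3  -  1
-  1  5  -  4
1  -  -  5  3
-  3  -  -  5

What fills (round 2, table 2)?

Round 1, table 5: round 1 has {4} and table 5 has {1, 3, 4, 5}, leaving only 2.
Round 1, table 3: round 1 has {2, 4} and table 3 has {3, 5}, leaving only 1.
Round 1, table 4: round 1 has {1, 2, 4} and table 4 has {5}, leaving only 3.
Round 1, table 1: round 1 has {1, 2, 3, 4} and table 1 has {1}, leaving only 5.
Round 3, table 4: round 3 has {1, 4, 5} and table 4 has {3, 5}, leaving only 2.
Round 2, table 4: round 2 has {1, 3} and table 4 has {2, 3, 5}, leaving only 4.
Round 2, table 1: round 2 has {1, 3, 4} and table 1 has {1, 5}, leaving only 2.
Round 2 already has {1, 2, 3, 4} and table 2 already has {1, 3, 4}, so round 2, table 2 must be 5.

5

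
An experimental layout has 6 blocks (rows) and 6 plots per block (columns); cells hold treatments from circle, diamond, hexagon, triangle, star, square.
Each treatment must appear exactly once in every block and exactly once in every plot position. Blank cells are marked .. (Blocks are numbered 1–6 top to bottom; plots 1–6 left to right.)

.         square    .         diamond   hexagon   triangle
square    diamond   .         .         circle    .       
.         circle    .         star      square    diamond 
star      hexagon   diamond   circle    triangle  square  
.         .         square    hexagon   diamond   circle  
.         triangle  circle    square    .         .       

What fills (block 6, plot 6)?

hexagon

Block 1, plot 1: block 1 has {diamond, hexagon, triangle, square} and plot 1 has {star, square}, leaving only circle.
Block 1, plot 3: block 1 has {circle, diamond, hexagon, triangle, square} and plot 3 has {circle, diamond, square}, leaving only star.
Block 2, plot 4: block 2 has {circle, diamond, square} and plot 4 has {circle, diamond, hexagon, star, square}, leaving only triangle.
Block 2, plot 3: block 2 has {circle, diamond, triangle, square} and plot 3 has {circle, diamond, star, square}, leaving only hexagon.
Block 2, plot 6: block 2 has {circle, diamond, hexagon, triangle, square} and plot 6 has {circle, diamond, triangle, square}, leaving only star.
Block 6 already has {circle, triangle, square} and plot 6 already has {circle, diamond, triangle, star, square}, so block 6, plot 6 must be hexagon.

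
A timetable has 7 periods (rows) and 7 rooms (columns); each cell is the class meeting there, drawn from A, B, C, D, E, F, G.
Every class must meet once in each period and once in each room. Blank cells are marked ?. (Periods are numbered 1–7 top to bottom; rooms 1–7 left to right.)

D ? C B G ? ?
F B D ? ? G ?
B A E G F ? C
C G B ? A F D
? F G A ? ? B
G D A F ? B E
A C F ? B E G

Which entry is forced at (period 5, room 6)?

Period 1, room 2: period 1 has {B, C, D, G} and room 2 has {A, B, C, D, F, G}, leaving only E.
Period 1, room 6: period 1 has {B, C, D, E, G} and room 6 has {B, E, F, G}, leaving only A.
Period 1, room 7: period 1 has {A, B, C, D, E, G} and room 7 has {B, C, D, E, G}, leaving only F.
Period 2, room 7: period 2 has {B, D, F, G} and room 7 has {B, C, D, E, F, G}, leaving only A.
Period 3, room 6: period 3 has {A, B, C, E, F, G} and room 6 has {A, B, E, F, G}, leaving only D.
Period 5 already has {A, B, F, G} and room 6 already has {A, B, D, E, F, G}, so period 5, room 6 must be C.

C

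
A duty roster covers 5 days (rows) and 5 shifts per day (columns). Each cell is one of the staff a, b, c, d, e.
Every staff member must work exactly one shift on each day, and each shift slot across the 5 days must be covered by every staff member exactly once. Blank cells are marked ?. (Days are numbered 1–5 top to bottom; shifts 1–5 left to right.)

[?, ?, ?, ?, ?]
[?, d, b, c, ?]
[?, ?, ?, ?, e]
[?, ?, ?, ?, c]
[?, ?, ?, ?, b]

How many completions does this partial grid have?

Day 1, shift 1: eliminating its day and shift leaves {a, b, c, d, e}.
Day 1, shift 2: eliminating its day and shift leaves {a, b, c, e}.
Day 1, shift 3: eliminating its day and shift leaves {a, c, d, e}.
Day 1, shift 4: eliminating its day and shift leaves {a, b, d, e}.
Day 1, shift 5: eliminating its day and shift leaves {a, d}.
Day 2, shift 1: eliminating its day and shift leaves {a, e}.
Day 2, shift 5: eliminating its day and shift leaves {a}.
Day 3, shift 1: eliminating its day and shift leaves {a, b, c, d}.
Day 3, shift 2: eliminating its day and shift leaves {a, b, c}.
Day 3, shift 3: eliminating its day and shift leaves {a, c, d}.
Day 3, shift 4: eliminating its day and shift leaves {a, b, d}.
Day 4, shift 1: eliminating its day and shift leaves {a, b, d, e}.
Day 4, shift 2: eliminating its day and shift leaves {a, b, e}.
Day 4, shift 3: eliminating its day and shift leaves {a, d, e}.
Day 4, shift 4: eliminating its day and shift leaves {a, b, d, e}.
Day 5, shift 1: eliminating its day and shift leaves {a, c, d, e}.
Day 5, shift 2: eliminating its day and shift leaves {a, c, e}.
Day 5, shift 3: eliminating its day and shift leaves {a, c, d, e}.
Day 5, shift 4: eliminating its day and shift leaves {a, d, e}.
Enumerating the assignments across these blanks that avoid any day or shift repeat gives 56 completions.

56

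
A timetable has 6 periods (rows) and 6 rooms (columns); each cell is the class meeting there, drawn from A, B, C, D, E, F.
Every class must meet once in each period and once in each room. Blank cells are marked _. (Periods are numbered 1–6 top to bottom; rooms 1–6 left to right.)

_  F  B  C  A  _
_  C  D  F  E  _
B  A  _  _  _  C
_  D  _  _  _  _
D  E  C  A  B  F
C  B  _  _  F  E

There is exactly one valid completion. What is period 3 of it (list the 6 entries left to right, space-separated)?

Period 3, room 5: period 3 has {A, B, C} and room 5 has {A, B, E, F}, leaving only D.
Period 3, room 4: period 3 has {A, B, C, D} and room 4 has {A, C, F}, leaving only E.
Period 3, room 3: period 3 has {A, B, C, D, E} and room 3 has {B, C, D}, leaving only F.
So period 3 reads: B A F E D C.

B A F E D C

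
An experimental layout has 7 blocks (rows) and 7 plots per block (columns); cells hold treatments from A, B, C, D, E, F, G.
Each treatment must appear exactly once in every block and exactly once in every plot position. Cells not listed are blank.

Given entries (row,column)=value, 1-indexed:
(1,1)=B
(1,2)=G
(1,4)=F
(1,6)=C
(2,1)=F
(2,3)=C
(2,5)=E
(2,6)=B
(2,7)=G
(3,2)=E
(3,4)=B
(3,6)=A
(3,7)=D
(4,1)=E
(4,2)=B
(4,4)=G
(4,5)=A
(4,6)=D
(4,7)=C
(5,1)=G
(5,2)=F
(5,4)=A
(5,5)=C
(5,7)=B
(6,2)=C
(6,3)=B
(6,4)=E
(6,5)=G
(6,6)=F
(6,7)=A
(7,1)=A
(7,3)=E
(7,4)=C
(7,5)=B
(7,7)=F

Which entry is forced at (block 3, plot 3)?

G

Block 1, plot 5: block 1 has {B, C, F, G} and plot 5 has {A, B, C, E, G}, leaving only D.
Block 1, plot 3: block 1 has {B, C, D, F, G} and plot 3 has {B, C, E}, leaving only A.
Block 1, plot 7: block 1 has {A, B, C, D, F, G} and plot 7 has {A, B, C, D, F, G}, leaving only E.
Block 2, plot 4: block 2 has {B, C, E, F, G} and plot 4 has {A, B, C, E, F, G}, leaving only D.
Block 2, plot 2: block 2 has {B, C, D, E, F, G} and plot 2 has {B, C, E, F, G}, leaving only A.
Block 3, plot 1: block 3 has {A, B, D, E} and plot 1 has {A, B, E, F, G}, leaving only C.
Block 3, plot 5: block 3 has {A, B, C, D, E} and plot 5 has {A, B, C, D, E, G}, leaving only F.
Block 3 already has {A, B, C, D, E, F} and plot 3 already has {A, B, C, E}, so block 3, plot 3 must be G.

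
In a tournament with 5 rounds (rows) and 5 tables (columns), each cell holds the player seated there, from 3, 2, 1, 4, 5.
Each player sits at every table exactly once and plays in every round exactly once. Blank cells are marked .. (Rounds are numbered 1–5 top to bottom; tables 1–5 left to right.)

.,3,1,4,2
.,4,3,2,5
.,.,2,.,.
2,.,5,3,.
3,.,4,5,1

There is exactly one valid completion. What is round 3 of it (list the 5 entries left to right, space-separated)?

Round 3, table 4: round 3 has {2} and table 4 has {3, 2, 4, 5}, leaving only 1.
Round 3, table 2: round 3 has {2, 1} and table 2 has {3, 4}, leaving only 5.
Round 3, table 1: round 3 has {2, 1, 5} and table 1 has {3, 2}, leaving only 4.
Round 3, table 5: round 3 has {2, 1, 4, 5} and table 5 has {2, 1, 5}, leaving only 3.
So round 3 reads: 4 5 2 1 3.

4 5 2 1 3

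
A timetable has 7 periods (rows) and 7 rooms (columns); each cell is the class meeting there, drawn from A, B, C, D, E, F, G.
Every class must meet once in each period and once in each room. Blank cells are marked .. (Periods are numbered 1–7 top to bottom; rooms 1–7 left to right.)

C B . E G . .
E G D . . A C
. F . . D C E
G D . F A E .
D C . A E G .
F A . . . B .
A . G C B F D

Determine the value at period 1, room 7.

A

Period 1, room 6: period 1 has {B, C, E, G} and room 6 has {A, B, C, E, F, G}, leaving only D.
Period 2, room 4: period 2 has {A, C, D, E, G} and room 4 has {A, C, E, F}, leaving only B.
Period 2, room 5: period 2 has {A, B, C, D, E, G} and room 5 has {A, B, D, E, G}, leaving only F.
Period 3, room 1: period 3 has {C, D, E, F} and room 1 has {A, C, D, E, F, G}, leaving only B.
Period 3, room 3: period 3 has {B, C, D, E, F} and room 3 has {D, G}, leaving only A.
Period 1, room 3: period 1 has {B, C, D, E, G} and room 3 has {A, D, G}, leaving only F.
Period 1 already has {B, C, D, E, F, G} and room 7 already has {C, D, E}, so period 1, room 7 must be A.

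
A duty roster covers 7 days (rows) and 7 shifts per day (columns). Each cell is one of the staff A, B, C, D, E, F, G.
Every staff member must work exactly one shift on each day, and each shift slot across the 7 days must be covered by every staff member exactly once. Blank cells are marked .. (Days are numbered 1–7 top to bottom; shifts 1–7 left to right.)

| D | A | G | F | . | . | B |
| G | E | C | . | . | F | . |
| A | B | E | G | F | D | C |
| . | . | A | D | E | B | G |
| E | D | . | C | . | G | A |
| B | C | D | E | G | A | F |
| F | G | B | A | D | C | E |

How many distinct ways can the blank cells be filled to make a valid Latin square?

Day 1, shift 5: eliminating its day and shift leaves {C}.
Day 1, shift 6: eliminating its day and shift leaves {E}.
Day 2, shift 4: eliminating its day and shift leaves {B}.
Day 2, shift 5: eliminating its day and shift leaves {A, B}.
Day 2, shift 7: eliminating its day and shift leaves {D}.
Day 4, shift 1: eliminating its day and shift leaves {C}.
Day 4, shift 2: eliminating its day and shift leaves {F}.
Day 5, shift 3: eliminating its day and shift leaves {F}.
Day 5, shift 5: eliminating its day and shift leaves {B}.
Only one assignment across all blanks avoids any day or shift repeat, giving 1 completion.

1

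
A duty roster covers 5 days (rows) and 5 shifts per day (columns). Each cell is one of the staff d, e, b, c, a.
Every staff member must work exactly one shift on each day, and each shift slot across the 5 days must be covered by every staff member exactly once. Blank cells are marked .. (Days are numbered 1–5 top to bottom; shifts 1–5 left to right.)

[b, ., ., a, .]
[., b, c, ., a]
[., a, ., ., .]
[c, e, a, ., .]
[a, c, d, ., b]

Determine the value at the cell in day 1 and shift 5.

Day 1, shift 2: day 1 has {b, a} and shift 2 has {e, b, c, a}, leaving only d.
Day 1, shift 3: day 1 has {d, b, a} and shift 3 has {d, c, a}, leaving only e.
Day 1 already has {d, e, b, a} and shift 5 already has {b, a}, so day 1, shift 5 must be c.

c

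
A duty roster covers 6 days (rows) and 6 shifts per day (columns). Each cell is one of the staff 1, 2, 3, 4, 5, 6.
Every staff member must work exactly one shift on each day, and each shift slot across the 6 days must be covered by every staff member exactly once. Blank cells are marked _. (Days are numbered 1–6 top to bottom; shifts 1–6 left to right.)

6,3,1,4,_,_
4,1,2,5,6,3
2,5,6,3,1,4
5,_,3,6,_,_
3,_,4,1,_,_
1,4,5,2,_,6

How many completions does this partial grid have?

Day 1, shift 5: eliminating its day and shift leaves {2, 5}.
Day 1, shift 6: eliminating its day and shift leaves {2, 5}.
Day 4, shift 2: eliminating its day and shift leaves {2}.
Day 4, shift 5: eliminating its day and shift leaves {2, 4}.
Day 4, shift 6: eliminating its day and shift leaves {1, 2}.
Day 5, shift 2: eliminating its day and shift leaves {2, 6}.
Day 5, shift 5: eliminating its day and shift leaves {2, 5}.
Day 5, shift 6: eliminating its day and shift leaves {2, 5}.
Day 6, shift 5: eliminating its day and shift leaves {3}.
Enumerating the assignments across these blanks that avoid any day or shift repeat gives 2 completions.

2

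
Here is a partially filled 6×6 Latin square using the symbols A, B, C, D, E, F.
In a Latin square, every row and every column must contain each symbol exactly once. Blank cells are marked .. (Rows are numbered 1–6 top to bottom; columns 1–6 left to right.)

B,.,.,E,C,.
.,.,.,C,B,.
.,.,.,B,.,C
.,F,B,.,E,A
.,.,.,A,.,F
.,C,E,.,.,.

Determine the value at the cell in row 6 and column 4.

Row 1, column 6: row 1 has {B, C, E} and column 6 has {A, C, F}, leaving only D.
Row 1, column 2: row 1 has {B, C, D, E} and column 2 has {C, F}, leaving only A.
Row 1, column 3: row 1 has {A, B, C, D, E} and column 3 has {B, E}, leaving only F.
Row 2, column 6: row 2 has {B, C} and column 6 has {A, C, D, F}, leaving only E.
Row 2, column 2: row 2 has {B, C, E} and column 2 has {A, C, F}, leaving only D.
Row 2, column 3: row 2 has {B, C, D, E} and column 3 has {B, E, F}, leaving only A.
Row 2, column 1: row 2 has {A, B, C, D, E} and column 1 has {B}, leaving only F.
Row 3, column 2: row 3 has {B, C} and column 2 has {A, C, D, F}, leaving only E.
Row 3, column 3: row 3 has {B, C, E} and column 3 has {A, B, E, F}, leaving only D.
Row 3, column 1: row 3 has {B, C, D, E} and column 1 has {B, F}, leaving only A.
Row 3, column 5: row 3 has {A, B, C, D, E} and column 5 has {B, C, E}, leaving only F.
Row 4, column 4: row 4 has {A, B, E, F} and column 4 has {A, B, C, E}, leaving only D.
Row 6 already has {C, E} and column 4 already has {A, B, C, D, E}, so row 6, column 4 must be F.

F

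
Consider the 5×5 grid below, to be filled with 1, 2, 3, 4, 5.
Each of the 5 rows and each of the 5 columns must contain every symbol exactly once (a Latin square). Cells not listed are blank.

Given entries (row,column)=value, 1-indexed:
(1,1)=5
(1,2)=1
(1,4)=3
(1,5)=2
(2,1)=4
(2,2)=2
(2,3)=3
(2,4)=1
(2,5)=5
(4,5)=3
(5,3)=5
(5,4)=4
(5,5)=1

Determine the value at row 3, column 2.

Row 1, column 3: row 1 has {1, 2, 3, 5} and column 3 has {3, 5}, leaving only 4.
Row 3, column 5: row 3 has {} and column 5 has {1, 2, 3, 5}, leaving only 4.
Row 5, column 2: row 5 has {1, 4, 5} and column 2 has {1, 2}, leaving only 3.
Row 3 already has {4} and column 2 already has {1, 2, 3}, so row 3, column 2 must be 5.

5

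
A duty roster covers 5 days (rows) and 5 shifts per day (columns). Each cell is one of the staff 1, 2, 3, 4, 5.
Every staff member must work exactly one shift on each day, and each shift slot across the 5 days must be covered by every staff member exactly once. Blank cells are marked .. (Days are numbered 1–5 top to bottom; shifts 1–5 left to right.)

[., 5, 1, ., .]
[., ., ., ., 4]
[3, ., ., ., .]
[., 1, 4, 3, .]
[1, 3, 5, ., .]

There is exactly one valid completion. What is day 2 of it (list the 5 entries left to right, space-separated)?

5 2 3 1 4

Day 2, shift 2: day 2 has {4} and shift 2 has {1, 3, 5}, leaving only 2.
Day 2, shift 1: day 2 has {2, 4} and shift 1 has {1, 3}, leaving only 5.
Day 2, shift 3: day 2 has {2, 4, 5} and shift 3 has {1, 4, 5}, leaving only 3.
Day 2, shift 4: day 2 has {2, 3, 4, 5} and shift 4 has {3}, leaving only 1.
So day 2 reads: 5 2 3 1 4.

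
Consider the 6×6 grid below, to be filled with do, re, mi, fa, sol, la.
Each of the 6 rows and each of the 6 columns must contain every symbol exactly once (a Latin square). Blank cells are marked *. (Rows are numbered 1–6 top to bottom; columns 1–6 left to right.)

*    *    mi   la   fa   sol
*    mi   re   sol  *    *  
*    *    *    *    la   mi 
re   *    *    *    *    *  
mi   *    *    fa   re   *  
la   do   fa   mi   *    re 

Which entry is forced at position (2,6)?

Row 1, column 1: row 1 has {mi, fa, sol, la} and column 1 has {re, mi, la}, leaving only do.
Row 1, column 2: row 1 has {do, mi, fa, sol, la} and column 2 has {do, mi}, leaving only re.
Row 2, column 1: row 2 has {re, mi, sol} and column 1 has {do, re, mi, la}, leaving only fa.
Row 2, column 5: row 2 has {re, mi, fa, sol} and column 5 has {re, fa, la}, leaving only do.
Row 2 already has {do, re, mi, fa, sol} and column 6 already has {re, mi, sol}, so row 2, column 6 must be la.

la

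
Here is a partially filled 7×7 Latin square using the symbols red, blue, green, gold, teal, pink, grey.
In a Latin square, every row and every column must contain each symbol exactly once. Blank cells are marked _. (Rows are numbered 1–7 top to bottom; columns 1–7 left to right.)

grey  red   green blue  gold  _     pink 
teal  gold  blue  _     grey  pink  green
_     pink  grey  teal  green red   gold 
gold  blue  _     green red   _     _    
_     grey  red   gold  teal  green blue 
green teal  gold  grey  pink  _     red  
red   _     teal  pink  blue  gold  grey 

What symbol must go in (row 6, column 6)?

blue

Row 6 already has {red, green, gold, teal, pink, grey} and column 6 already has {red, green, gold, pink}, so row 6, column 6 must be blue.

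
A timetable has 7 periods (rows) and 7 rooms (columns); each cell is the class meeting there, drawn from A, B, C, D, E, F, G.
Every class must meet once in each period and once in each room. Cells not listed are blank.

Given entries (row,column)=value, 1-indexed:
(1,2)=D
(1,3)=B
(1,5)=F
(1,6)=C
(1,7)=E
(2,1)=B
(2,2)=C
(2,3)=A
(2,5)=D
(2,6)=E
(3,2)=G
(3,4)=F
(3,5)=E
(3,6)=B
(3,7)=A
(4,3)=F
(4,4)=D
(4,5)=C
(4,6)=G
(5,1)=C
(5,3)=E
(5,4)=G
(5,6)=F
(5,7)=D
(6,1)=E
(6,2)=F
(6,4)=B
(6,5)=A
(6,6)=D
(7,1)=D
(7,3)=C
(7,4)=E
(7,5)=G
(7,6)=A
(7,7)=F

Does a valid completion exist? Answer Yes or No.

Period 2, room 4: period 2 together with room 4 already contain {A, B, C, D, E, F, G} — every symbol — so nothing can go there. The grid has no valid completion.

No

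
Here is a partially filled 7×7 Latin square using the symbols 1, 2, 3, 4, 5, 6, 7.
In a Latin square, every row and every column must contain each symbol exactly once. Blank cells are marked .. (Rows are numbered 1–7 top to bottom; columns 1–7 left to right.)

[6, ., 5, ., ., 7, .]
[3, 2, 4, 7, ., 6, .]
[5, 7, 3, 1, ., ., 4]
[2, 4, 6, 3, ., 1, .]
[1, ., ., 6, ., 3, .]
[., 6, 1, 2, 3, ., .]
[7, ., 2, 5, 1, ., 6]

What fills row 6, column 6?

Row 1, column 4: row 1 has {5, 6, 7} and column 4 has {1, 2, 3, 5, 6, 7}, leaving only 4.
Row 1, column 5: row 1 has {4, 5, 6, 7} and column 5 has {1, 3}, leaving only 2.
Row 2, column 5: row 2 has {2, 3, 4, 6, 7} and column 5 has {1, 2, 3}, leaving only 5.
Row 2, column 7: row 2 has {2, 3, 4, 5, 6, 7} and column 7 has {4, 6}, leaving only 1.
Row 1, column 7: row 1 has {2, 4, 5, 6, 7} and column 7 has {1, 4, 6}, leaving only 3.
Row 1, column 2: row 1 has {2, 3, 4, 5, 6, 7} and column 2 has {2, 4, 6, 7}, leaving only 1.
Row 3, column 5: row 3 has {1, 3, 4, 5, 7} and column 5 has {1, 2, 3, 5}, leaving only 6.
Row 3, column 6: row 3 has {1, 3, 4, 5, 6, 7} and column 6 has {1, 3, 6, 7}, leaving only 2.
Row 4, column 5: row 4 has {1, 2, 3, 4, 6} and column 5 has {1, 2, 3, 5, 6}, leaving only 7.
Row 4, column 7: row 4 has {1, 2, 3, 4, 6, 7} and column 7 has {1, 3, 4, 6}, leaving only 5.
Row 5, column 2: row 5 has {1, 3, 6} and column 2 has {1, 2, 4, 6, 7}, leaving only 5.
Row 5, column 3: row 5 has {1, 3, 5, 6} and column 3 has {1, 2, 3, 4, 5, 6}, leaving only 7.
Row 5, column 5: row 5 has {1, 3, 5, 6, 7} and column 5 has {1, 2, 3, 5, 6, 7}, leaving only 4.
Row 5, column 7: row 5 has {1, 3, 4, 5, 6, 7} and column 7 has {1, 3, 4, 5, 6}, leaving only 2.
Row 6, column 1: row 6 has {1, 2, 3, 6} and column 1 has {1, 2, 3, 5, 6, 7}, leaving only 4.
Row 6 already has {1, 2, 3, 4, 6} and column 6 already has {1, 2, 3, 6, 7}, so row 6, column 6 must be 5.

5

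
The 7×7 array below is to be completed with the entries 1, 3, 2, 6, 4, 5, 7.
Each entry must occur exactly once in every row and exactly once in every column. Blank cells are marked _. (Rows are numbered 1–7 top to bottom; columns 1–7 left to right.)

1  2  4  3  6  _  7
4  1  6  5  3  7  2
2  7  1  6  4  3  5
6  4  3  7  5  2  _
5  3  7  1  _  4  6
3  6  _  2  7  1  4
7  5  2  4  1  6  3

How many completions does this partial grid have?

1

Row 1, column 6: eliminating its row and column leaves {5}.
Row 4, column 7: eliminating its row and column leaves {1}.
Row 5, column 5: eliminating its row and column leaves {2}.
Row 6, column 3: eliminating its row and column leaves {5}.
Only one assignment across all blanks avoids any row or column repeat, giving 1 completion.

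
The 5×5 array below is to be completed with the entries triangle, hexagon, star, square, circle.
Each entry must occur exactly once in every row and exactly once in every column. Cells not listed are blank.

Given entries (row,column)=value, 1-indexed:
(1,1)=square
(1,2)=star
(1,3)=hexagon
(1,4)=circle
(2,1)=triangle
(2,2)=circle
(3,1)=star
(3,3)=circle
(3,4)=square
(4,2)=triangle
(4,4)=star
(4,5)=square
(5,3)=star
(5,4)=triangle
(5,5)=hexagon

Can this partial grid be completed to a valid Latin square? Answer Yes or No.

Row 4, column 3: row 4 together with column 3 already contain {triangle, hexagon, star, square, circle} — every symbol — so nothing can go there. The grid has no valid completion.

No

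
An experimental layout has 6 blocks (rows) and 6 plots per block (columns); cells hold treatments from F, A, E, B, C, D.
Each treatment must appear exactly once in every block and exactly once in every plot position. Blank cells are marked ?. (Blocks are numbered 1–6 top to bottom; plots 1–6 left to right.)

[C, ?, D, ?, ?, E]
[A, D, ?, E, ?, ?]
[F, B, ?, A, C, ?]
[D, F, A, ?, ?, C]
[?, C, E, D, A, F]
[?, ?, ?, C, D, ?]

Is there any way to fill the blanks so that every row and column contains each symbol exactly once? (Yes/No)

Block 3, plot 3: block 3 together with plot 3 already contain {F, A, E, B, C, D} — every symbol — so nothing can go there. The grid has no valid completion.

No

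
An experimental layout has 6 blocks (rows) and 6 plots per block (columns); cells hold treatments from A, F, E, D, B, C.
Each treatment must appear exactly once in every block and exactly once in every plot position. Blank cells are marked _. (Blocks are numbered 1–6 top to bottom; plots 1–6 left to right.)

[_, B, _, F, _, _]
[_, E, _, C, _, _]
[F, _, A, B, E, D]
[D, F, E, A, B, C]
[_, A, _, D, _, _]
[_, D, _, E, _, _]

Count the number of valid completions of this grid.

Block 1, plot 1: eliminating its block and plot leaves {A, E, C}.
Block 1, plot 3: eliminating its block and plot leaves {D, C}.
Block 1, plot 5: eliminating its block and plot leaves {A, D, C}.
Block 1, plot 6: eliminating its block and plot leaves {A, E}.
Block 2, plot 1: eliminating its block and plot leaves {A, B}.
Block 2, plot 3: eliminating its block and plot leaves {F, D, B}.
Block 2, plot 5: eliminating its block and plot leaves {A, F, D}.
Block 2, plot 6: eliminating its block and plot leaves {A, F, B}.
Block 3, plot 2: eliminating its block and plot leaves {C}.
Block 5, plot 1: eliminating its block and plot leaves {E, B, C}.
Block 5, plot 3: eliminating its block and plot leaves {F, B, C}.
Block 5, plot 5: eliminating its block and plot leaves {F, C}.
Block 5, plot 6: eliminating its block and plot leaves {F, E, B}.
Block 6, plot 1: eliminating its block and plot leaves {A, B, C}.
Block 6, plot 3: eliminating its block and plot leaves {F, B, C}.
Block 6, plot 5: eliminating its block and plot leaves {A, F, C}.
Block 6, plot 6: eliminating its block and plot leaves {A, F, B}.
Enumerating the assignments across these blanks that avoid any block or plot repeat gives 14 completions.

14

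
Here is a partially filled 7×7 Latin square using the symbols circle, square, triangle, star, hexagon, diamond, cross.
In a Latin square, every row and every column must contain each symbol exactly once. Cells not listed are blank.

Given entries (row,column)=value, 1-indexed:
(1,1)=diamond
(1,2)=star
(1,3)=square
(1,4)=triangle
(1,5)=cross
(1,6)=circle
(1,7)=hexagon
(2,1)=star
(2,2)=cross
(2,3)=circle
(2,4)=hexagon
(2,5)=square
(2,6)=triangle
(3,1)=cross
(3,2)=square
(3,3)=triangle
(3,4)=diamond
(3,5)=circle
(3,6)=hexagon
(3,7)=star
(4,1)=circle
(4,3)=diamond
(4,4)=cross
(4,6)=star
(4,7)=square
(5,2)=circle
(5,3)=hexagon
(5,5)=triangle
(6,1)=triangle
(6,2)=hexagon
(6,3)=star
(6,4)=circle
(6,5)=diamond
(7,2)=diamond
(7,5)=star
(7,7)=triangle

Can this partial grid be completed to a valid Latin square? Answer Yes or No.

No

Row 2, column 7: row 2 has {circle, square, triangle, star, hexagon, cross} and column 7 has {square, triangle, star, hexagon}, so it must be diamond.
Row 4, column 2: row 4 has {circle, square, star, diamond, cross} and column 2 has {circle, square, star, hexagon, diamond, cross}, so it must be triangle.
Row 4, column 5: row 4 has {circle, square, triangle, star, diamond, cross} and column 5 has {circle, square, triangle, star, diamond, cross}, so it must be hexagon.
Row 5, column 1: row 5 has {circle, triangle, hexagon} and column 1 has {circle, triangle, star, diamond, cross}, so it must be square.
Row 5, column 4: row 5 has {circle, square, triangle, hexagon} and column 4 has {circle, triangle, hexagon, diamond, cross}, so it must be star.
Row 5, column 7: row 5 has {circle, square, triangle, star, hexagon} and column 7 has {square, triangle, star, hexagon, diamond}, so it must be cross.
Now row 6, column 7: row 6 together with column 7 already contain {circle, square, triangle, star, hexagon, diamond, cross} — every symbol — so nothing can go there. The grid has no valid completion.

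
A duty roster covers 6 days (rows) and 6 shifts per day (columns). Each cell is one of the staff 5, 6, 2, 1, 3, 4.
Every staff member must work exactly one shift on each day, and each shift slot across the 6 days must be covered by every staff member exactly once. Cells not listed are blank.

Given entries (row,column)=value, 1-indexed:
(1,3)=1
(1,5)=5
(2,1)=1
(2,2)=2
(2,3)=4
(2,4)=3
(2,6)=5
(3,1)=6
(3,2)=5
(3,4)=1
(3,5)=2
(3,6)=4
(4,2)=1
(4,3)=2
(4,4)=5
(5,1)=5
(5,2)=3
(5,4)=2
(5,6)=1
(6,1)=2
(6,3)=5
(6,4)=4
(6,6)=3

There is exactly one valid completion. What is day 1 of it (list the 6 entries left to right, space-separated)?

3 4 1 6 5 2

Day 1, shift 4: day 1 has {5, 1} and shift 4 has {5, 2, 1, 3, 4}, leaving only 6.
Day 1, shift 2: day 1 has {5, 6, 1} and shift 2 has {5, 2, 1, 3}, leaving only 4.
Day 1, shift 1: day 1 has {5, 6, 1, 4} and shift 1 has {5, 6, 2, 1}, leaving only 3.
Day 1, shift 6: day 1 has {5, 6, 1, 3, 4} and shift 6 has {5, 1, 3, 4}, leaving only 2.
So day 1 reads: 3 4 1 6 5 2.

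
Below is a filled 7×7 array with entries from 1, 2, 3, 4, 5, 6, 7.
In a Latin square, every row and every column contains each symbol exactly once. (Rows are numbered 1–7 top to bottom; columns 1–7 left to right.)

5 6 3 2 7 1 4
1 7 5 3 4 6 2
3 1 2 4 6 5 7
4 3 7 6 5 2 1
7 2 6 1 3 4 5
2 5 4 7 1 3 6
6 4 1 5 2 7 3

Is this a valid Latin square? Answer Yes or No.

Each row is a permutation of the 7 symbols, and so is each column.

Yes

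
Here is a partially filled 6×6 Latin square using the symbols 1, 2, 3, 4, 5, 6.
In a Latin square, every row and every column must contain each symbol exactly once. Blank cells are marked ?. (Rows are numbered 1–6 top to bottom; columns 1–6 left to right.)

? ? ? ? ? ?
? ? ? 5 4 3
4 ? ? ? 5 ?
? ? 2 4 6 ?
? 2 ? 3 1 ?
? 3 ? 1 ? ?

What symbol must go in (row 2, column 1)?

2

Row 6, column 5: row 6 has {1, 3} and column 5 has {1, 4, 5, 6}, leaving only 2.
Row 1, column 5: row 1 has {} and column 5 has {1, 2, 4, 5, 6}, leaving only 3.
Row 2, column 1 is narrowed to {1, 2, 6}.
If it were 1, then row 2, column 3 would be left with no valid symbol.
If it were 6, then row 2, column 3 would be left with no valid symbol.
So row 2, column 1 must be 2.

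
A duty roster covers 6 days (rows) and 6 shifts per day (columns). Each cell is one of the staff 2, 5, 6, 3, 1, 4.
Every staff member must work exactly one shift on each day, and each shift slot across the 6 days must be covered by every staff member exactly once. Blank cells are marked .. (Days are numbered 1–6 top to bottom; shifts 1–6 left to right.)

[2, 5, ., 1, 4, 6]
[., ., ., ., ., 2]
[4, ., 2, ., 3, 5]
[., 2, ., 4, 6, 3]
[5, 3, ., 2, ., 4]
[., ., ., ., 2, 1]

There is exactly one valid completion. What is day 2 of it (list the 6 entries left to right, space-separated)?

Day 1, shift 3: day 1 has {2, 5, 6, 1, 4} and shift 3 has {2}, leaving only 3.
Day 3, shift 4: day 3 has {2, 5, 3, 4} and shift 4 has {2, 1, 4}, leaving only 6.
Day 3, shift 2: day 3 has {2, 5, 6, 3, 4} and shift 2 has {2, 5, 3}, leaving only 1.
Day 4, shift 1: day 4 has {2, 6, 3, 4} and shift 1 has {2, 5, 4}, leaving only 1.
Day 4, shift 3: day 4 has {2, 6, 3, 1, 4} and shift 3 has {2, 3}, leaving only 5.
Day 5, shift 5: day 5 has {2, 5, 3, 4} and shift 5 has {2, 6, 3, 4}, leaving only 1.
Day 2, shift 5: day 2 has {2} and shift 5 has {2, 6, 3, 1, 4}, leaving only 5.
Day 2, shift 4: day 2 has {2, 5} and shift 4 has {2, 6, 1, 4}, leaving only 3.
Day 2, shift 1: day 2 has {2, 5, 3} and shift 1 has {2, 5, 1, 4}, leaving only 6.
Day 2, shift 2: day 2 has {2, 5, 6, 3} and shift 2 has {2, 5, 3, 1}, leaving only 4.
Day 2, shift 3: day 2 has {2, 5, 6, 3, 4} and shift 3 has {2, 5, 3}, leaving only 1.
So day 2 reads: 6 4 1 3 5 2.

6 4 1 3 5 2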